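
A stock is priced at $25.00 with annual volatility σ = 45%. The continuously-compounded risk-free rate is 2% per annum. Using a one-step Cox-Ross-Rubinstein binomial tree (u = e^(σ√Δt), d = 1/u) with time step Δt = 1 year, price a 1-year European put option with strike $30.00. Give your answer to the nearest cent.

CRR parameters: u = e^(σ√Δt) = e^(0.45·√1) = 1.5683, d = 1/u = 0.6376
Per-period rate: rΔt = 0.02·1 = 0.02, so R = e^0.02 = 1.0202
Risk-neutral probability p = (e^0.02 − 0.6376)/(1.5683 − 0.6376) = 0.3826/0.9307 = 0.4111
Terminal stock prices: S_u = 39.21, S_d = 15.94
Terminal payoffs (K − S): max(-9.208, 0) = 0, max(14.06, 0) = 14.06
Node 0 (S = 25): V_0 = e^(−0.02)·[0.4111·0.0000 + 0.5889·14.0593] = 8.1160

$8.12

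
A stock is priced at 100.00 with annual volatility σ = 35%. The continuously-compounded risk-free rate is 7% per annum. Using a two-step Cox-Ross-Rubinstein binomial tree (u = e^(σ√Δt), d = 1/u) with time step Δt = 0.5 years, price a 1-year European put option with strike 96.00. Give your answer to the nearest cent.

CRR parameters: u = e^(σ√Δt) = e^(0.35·√0.5) = 1.2808, d = 1/u = 0.7808
Per-period rate: rΔt = 0.07·0.5 = 0.035, so R = e^0.035 = 1.0356
Risk-neutral probability p = (e^0.035 − 0.7808)/(1.2808 − 0.7808) = 0.2549/0.5000 = 0.5097
Terminal stock prices: S_uu = 164, S_ud = 100, S_dd = 60.96
Terminal payoffs (K − S): max(-68.05, 0) = 0, max(-4, 0) = 0, max(35.04, 0) = 35.04
Node u (S = 128.1): V_u = e^(−0.035)·[0.5097·0.0000 + 0.4903·0.0000] = 0.0000
Node d (S = 78.08): V_d = e^(−0.035)·[0.5097·0.0000 + 0.4903·35.0414] = 16.5907
Node 0 (S = 100): V_0 = e^(−0.035)·[0.5097·0.0000 + 0.4903·16.5907] = 7.8550

7.86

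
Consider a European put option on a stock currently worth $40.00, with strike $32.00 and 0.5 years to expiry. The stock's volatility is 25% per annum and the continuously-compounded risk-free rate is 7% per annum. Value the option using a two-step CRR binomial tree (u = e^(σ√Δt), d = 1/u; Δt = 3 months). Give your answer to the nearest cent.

$0.17

CRR parameters: u = e^(σ√Δt) = e^(0.25·√0.25) = 1.1331, d = 1/u = 0.8825
Per-period rate: rΔt = 0.07·0.25 = 0.0175, so R = e^0.0175 = 1.0177
Risk-neutral probability p = (e^0.0175 − 0.8825)/(1.1331 − 0.8825) = 0.1352/0.2507 = 0.5392
Terminal stock prices: S_uu = 51.36, S_ud = 40, S_dd = 31.15
Terminal payoffs (K − S): max(-19.36, 0) = 0, max(-8, 0) = 0, max(0.848, 0) = 0.848
Node u (S = 45.33): V_u = e^(−0.0175)·[0.5392·0.0000 + 0.4608·0.0000] = 0.0000
Node d (S = 35.3): V_d = e^(−0.0175)·[0.5392·0.0000 + 0.4608·0.8480] = 0.3839
Node 0 (S = 40): V_0 = e^(−0.0175)·[0.5392·0.0000 + 0.4608·0.3839] = 0.1738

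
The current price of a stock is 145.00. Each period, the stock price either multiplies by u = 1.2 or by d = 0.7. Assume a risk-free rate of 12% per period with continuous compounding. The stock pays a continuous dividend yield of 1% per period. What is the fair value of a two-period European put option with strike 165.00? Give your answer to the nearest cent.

Per-period risk-free factor R = e^0.12 = 1.1275; dividend-adjusted growth = e^(0.12−0.01) = 1.1163.
Risk-neutral probability p = (1.1163 − 0.7)/(1.2 − 0.7) = 0.4163/0.5000 = 0.8326
Terminal stock prices: S_uu = 208.8, S_ud = 121.8, S_dd = 71.05
Terminal payoffs (K − S): max(-43.8, 0) = 0, max(43.2, 0) = 43.2, max(93.95, 0) = 93.95
Node u (S = 174): V_u = e^(−0.12)·[0.8326·0.0000 + 0.1674·43.2000] = 6.4156
Node d (S = 101.5): V_d = e^(−0.12)·[0.8326·43.2000 + 0.1674·93.9500] = 45.8518
Node 0 (S = 145): V_0 = e^(−0.12)·[0.8326·6.4156 + 0.1674·45.8518] = 11.5468

11.55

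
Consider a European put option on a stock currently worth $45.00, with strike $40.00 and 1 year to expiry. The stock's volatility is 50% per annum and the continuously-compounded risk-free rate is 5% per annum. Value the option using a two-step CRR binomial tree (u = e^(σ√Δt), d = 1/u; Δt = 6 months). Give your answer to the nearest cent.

CRR parameters: u = e^(σ√Δt) = e^(0.5·√0.5) = 1.4241, d = 1/u = 0.7022
Per-period rate: rΔt = 0.05·0.5 = 0.025, so R = e^0.025 = 1.0253
Risk-neutral probability p = (e^0.025 − 0.7022)/(1.4241 − 0.7022) = 0.3231/0.7219 = 0.4476
Terminal stock prices: S_uu = 91.27, S_ud = 45, S_dd = 22.19
Terminal payoffs (K − S): max(-51.27, 0) = 0, max(-5, 0) = 0, max(17.81, 0) = 17.81
Node u (S = 64.09): V_u = e^(−0.025)·[0.4476·0.0000 + 0.5524·0.0000] = 0.0000
Node d (S = 31.6): V_d = e^(−0.025)·[0.4476·0.0000 + 0.5524·17.8119] = 9.5966
Node 0 (S = 45): V_0 = e^(−0.025)·[0.4476·0.0000 + 0.5524·9.5966] = 5.1704

$5.17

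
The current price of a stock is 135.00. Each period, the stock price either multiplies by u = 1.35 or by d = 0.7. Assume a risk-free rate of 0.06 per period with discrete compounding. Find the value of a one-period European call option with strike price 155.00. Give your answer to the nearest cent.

14.24

Risk-neutral probability p = (1 + 0.06 − 0.7)/(1.35 − 0.7) = 0.3600/0.6500 = 0.5538
Terminal stock prices: S_u = 182.2, S_d = 94.5
Terminal payoffs (S − K): max(27.25, 0) = 27.25, max(-60.5, 0) = 0
Node 0 (S = 135): V_0 = 1/1.06·[0.5538·27.2500 + 0.4462·0.0000] = 14.2380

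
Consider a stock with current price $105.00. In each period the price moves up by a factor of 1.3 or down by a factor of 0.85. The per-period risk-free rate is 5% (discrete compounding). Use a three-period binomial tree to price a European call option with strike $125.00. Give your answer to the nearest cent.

Risk-neutral probability p = (1 + 0.05 − 0.85)/(1.3 − 0.85) = 0.2000/0.4500 = 0.4444
Terminal stock prices: S_uuu = 230.7, S_uud = 150.8, S_udd = 98.62, S_ddd = 64.48
Terminal payoffs (S − K): max(105.7, 0) = 105.7, max(25.83, 0) = 25.83, max(-26.38, 0) = 0, max(-60.52, 0) = 0
Node uu (S = 177.5): V_uu = 1/1.05·[0.4444·105.6850 + 0.5556·25.8325] = 58.4024
Node ud (S = 116): V_ud = 1/1.05·[0.4444·25.8325 + 0.5556·0.0000] = 10.9344
Node dd (S = 75.86): V_dd = 1/1.05·[0.4444·0.0000 + 0.5556·0.0000] = 0.0000
Node u (S = 136.5): V_u = 1/1.05·[0.4444·58.4024 + 0.5556·10.9344] = 30.5060
Node d (S = 89.25): V_d = 1/1.05·[0.4444·10.9344 + 0.5556·0.0000] = 4.6283
Node 0 (S = 105): V_0 = 1/1.05·[0.4444·30.5060 + 0.5556·4.6283] = 15.3614

$15.36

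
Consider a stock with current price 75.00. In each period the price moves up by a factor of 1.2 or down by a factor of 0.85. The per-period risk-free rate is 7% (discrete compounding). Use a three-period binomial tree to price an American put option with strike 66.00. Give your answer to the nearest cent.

Risk-neutral probability p = (1 + 0.07 − 0.85)/(1.2 − 0.85) = 0.2200/0.3500 = 0.6286
Terminal stock prices: S_uuu = 129.6, S_uud = 91.8, S_udd = 65.02, S_ddd = 46.06
Terminal payoffs (K − S): max(-63.6, 0) = 0, max(-25.8, 0) = 0, max(0.975, 0) = 0.975, max(19.94, 0) = 19.94
Node uu (S = 108): continuation = 1/1.07·[0.6286·0.0000 + 0.3714·0.0000] = 0.0000; exercise value = 0.0000 ≤ continuation, so V_uu = 0.0000
Node ud (S = 76.5): continuation = 1/1.07·[0.6286·0.0000 + 0.3714·0.9750] = 0.3385; exercise value = 0.0000 ≤ continuation, so V_ud = 0.3385
Node dd (S = 54.19): continuation = 1/1.07·[0.6286·0.9750 + 0.3714·19.9406] = 7.4947; exercise value = 11.8125 > continuation, so V_dd = 11.8125 (exercise)
Node u (S = 90): continuation = 1/1.07·[0.6286·0.0000 + 0.3714·0.3385] = 0.1175; exercise value = 0.0000 ≤ continuation, so V_u = 0.1175
Node d (S = 63.75): continuation = 1/1.07·[0.6286·0.3385 + 0.3714·11.8125] = 4.2993; exercise value = 2.2500 ≤ continuation, so V_d = 4.2993
Node 0 (S = 75): continuation = 1/1.07·[0.6286·0.1175 + 0.3714·4.2993] = 1.5614; exercise value = 0.0000 ≤ continuation, so V_0 = 1.5614

1.56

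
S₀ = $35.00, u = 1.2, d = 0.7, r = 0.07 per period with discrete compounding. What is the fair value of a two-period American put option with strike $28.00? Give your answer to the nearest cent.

$0.85

Risk-neutral probability p = (1 + 0.07 − 0.7)/(1.2 − 0.7) = 0.3700/0.5000 = 0.7400
Terminal stock prices: S_uu = 50.4, S_ud = 29.4, S_dd = 17.15
Terminal payoffs (K − S): max(-22.4, 0) = 0, max(-1.4, 0) = 0, max(10.85, 0) = 10.85
Node u (S = 42): continuation = 1/1.07·[0.7400·0.0000 + 0.2600·0.0000] = 0.0000; exercise value = 0.0000 ≤ continuation, so V_u = 0.0000
Node d (S = 24.5): continuation = 1/1.07·[0.7400·0.0000 + 0.2600·10.8500] = 2.6364; exercise value = 3.5000 > continuation, so V_d = 3.5000 (exercise)
Node 0 (S = 35): continuation = 1/1.07·[0.7400·0.0000 + 0.2600·3.5000] = 0.8505; exercise value = 0.0000 ≤ continuation, so V_0 = 0.8505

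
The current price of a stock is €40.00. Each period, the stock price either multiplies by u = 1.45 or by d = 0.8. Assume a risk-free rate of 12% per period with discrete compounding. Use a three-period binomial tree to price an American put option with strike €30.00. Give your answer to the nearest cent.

Risk-neutral probability p = (1 + 0.12 − 0.8)/(1.45 − 0.8) = 0.3200/0.6500 = 0.4923
Terminal stock prices: S_uuu = 121.9, S_uud = 67.28, S_udd = 37.12, S_ddd = 20.48
Terminal payoffs (K − S): max(-91.94, 0) = 0, max(-37.28, 0) = 0, max(-7.12, 0) = 0, max(9.52, 0) = 9.52
Node uu (S = 84.1): continuation = 1/1.12·[0.4923·0.0000 + 0.5077·0.0000] = 0.0000; exercise value = 0.0000 ≤ continuation, so V_uu = 0.0000
Node ud (S = 46.4): continuation = 1/1.12·[0.4923·0.0000 + 0.5077·0.0000] = 0.0000; exercise value = 0.0000 ≤ continuation, so V_ud = 0.0000
Node dd (S = 25.6): continuation = 1/1.12·[0.4923·0.0000 + 0.5077·9.5200] = 4.3154; exercise value = 4.4000 > continuation, so V_dd = 4.4000 (exercise)
Node u (S = 58): continuation = 1/1.12·[0.4923·0.0000 + 0.5077·0.0000] = 0.0000; exercise value = 0.0000 ≤ continuation, so V_u = 0.0000
Node d (S = 32): continuation = 1/1.12·[0.4923·0.0000 + 0.5077·4.4000] = 1.9945; exercise value = 0.0000 ≤ continuation, so V_d = 1.9945
Node 0 (S = 40): continuation = 1/1.12·[0.4923·0.0000 + 0.5077·1.9945] = 0.9041; exercise value = 0.0000 ≤ continuation, so V_0 = 0.9041

€0.90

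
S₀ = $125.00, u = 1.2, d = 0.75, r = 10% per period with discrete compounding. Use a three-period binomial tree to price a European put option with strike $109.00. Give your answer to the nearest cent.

Risk-neutral probability p = (1 + 0.1 − 0.75)/(1.2 − 0.75) = 0.3500/0.4500 = 0.7778
Terminal stock prices: S_uuu = 216, S_uud = 135, S_udd = 84.38, S_ddd = 52.73
Terminal payoffs (K − S): max(-107, 0) = 0, max(-26, 0) = 0, max(24.62, 0) = 24.62, max(56.27, 0) = 56.27
Node uu (S = 180): V_uu = 1/1.1·[0.7778·0.0000 + 0.2222·0.0000] = 0.0000
Node ud (S = 112.5): V_ud = 1/1.1·[0.7778·0.0000 + 0.2222·24.6250] = 4.9747
Node dd (S = 70.31): V_dd = 1/1.1·[0.7778·24.6250 + 0.2222·56.2656] = 28.7784
Node u (S = 150): V_u = 1/1.1·[0.7778·0.0000 + 0.2222·4.9747] = 1.0050
Node d (S = 93.75): V_d = 1/1.1·[0.7778·4.9747 + 0.2222·28.7784] = 9.3313
Node 0 (S = 125): V_0 = 1/1.1·[0.7778·1.0050 + 0.2222·9.3313] = 2.5957

$2.60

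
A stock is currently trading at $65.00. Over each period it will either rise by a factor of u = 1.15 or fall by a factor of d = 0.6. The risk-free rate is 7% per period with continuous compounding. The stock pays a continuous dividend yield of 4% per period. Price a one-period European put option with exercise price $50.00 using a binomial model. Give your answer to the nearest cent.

Per-period risk-free factor R = e^0.07 = 1.0725; dividend-adjusted growth = e^(0.07−0.04) = 1.0305.
Risk-neutral probability p = (1.0305 − 0.6)/(1.15 − 0.6) = 0.4305/0.5500 = 0.7826
Terminal stock prices: S_u = 74.75, S_d = 39
Terminal payoffs (K − S): max(-24.75, 0) = 0, max(11, 0) = 11
Node 0 (S = 65): V_0 = e^(−0.07)·[0.7826·0.0000 + 0.2174·11.0000] = 2.2293

$2.23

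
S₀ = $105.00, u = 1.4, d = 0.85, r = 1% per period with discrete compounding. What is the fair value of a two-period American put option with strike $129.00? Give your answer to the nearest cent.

$28.73

Risk-neutral probability p = (1 + 0.01 − 0.85)/(1.4 − 0.85) = 0.1600/0.5500 = 0.2909
Terminal stock prices: S_uu = 205.8, S_ud = 125, S_dd = 75.86
Terminal payoffs (K − S): max(-76.8, 0) = 0, max(4.05, 0) = 4.05, max(53.14, 0) = 53.14
Node u (S = 147): continuation = 1/1.01·[0.2909·0.0000 + 0.7091·4.0500] = 2.8434; exercise value = 0.0000 ≤ continuation, so V_u = 2.8434
Node d (S = 89.25): continuation = 1/1.01·[0.2909·4.0500 + 0.7091·53.1375] = 38.4728; exercise value = 39.7500 > continuation, so V_d = 39.7500 (exercise)
Node 0 (S = 105): continuation = 1/1.01·[0.2909·2.8434 + 0.7091·39.7500] = 28.7263; exercise value = 24.0000 ≤ continuation, so V_0 = 28.7263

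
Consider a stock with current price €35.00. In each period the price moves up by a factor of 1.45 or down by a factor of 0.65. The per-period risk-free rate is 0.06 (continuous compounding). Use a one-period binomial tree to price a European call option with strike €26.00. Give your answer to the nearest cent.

€12.00

Risk-neutral probability p = (e^0.06 − 0.65)/(1.45 − 0.65) = 0.4118/0.8000 = 0.5148
Terminal stock prices: S_u = 50.75, S_d = 22.75
Terminal payoffs (S − K): max(24.75, 0) = 24.75, max(-3.25, 0) = 0
Node 0 (S = 35): V_0 = e^(−0.06)·[0.5148·24.7500 + 0.4852·0.0000] = 11.9992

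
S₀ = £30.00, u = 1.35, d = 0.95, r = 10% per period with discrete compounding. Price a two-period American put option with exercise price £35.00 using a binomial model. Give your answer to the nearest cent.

Risk-neutral probability p = (1 + 0.1 − 0.95)/(1.35 − 0.95) = 0.1500/0.4000 = 0.3750
Terminal stock prices: S_uu = 54.68, S_ud = 38.48, S_dd = 27.07
Terminal payoffs (K − S): max(-19.68, 0) = 0, max(-3.475, 0) = 0, max(7.925, 0) = 7.925
Node u (S = 40.5): continuation = 1/1.1·[0.3750·0.0000 + 0.6250·0.0000] = 0.0000; exercise value = 0.0000 ≤ continuation, so V_u = 0.0000
Node d (S = 28.5): continuation = 1/1.1·[0.3750·0.0000 + 0.6250·7.9250] = 4.5028; exercise value = 6.5000 > continuation, so V_d = 6.5000 (exercise)
Node 0 (S = 30): continuation = 1/1.1·[0.3750·0.0000 + 0.6250·6.5000] = 3.6932; exercise value = 5.0000 > continuation, so V_0 = 5.0000 (exercise)

£5.00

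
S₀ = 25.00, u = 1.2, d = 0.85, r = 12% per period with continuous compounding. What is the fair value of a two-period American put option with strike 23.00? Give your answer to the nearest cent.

Risk-neutral probability p = (e^0.12 − 0.85)/(1.2 − 0.85) = 0.2775/0.3500 = 0.7928
Terminal stock prices: S_uu = 36, S_ud = 25.5, S_dd = 18.06
Terminal payoffs (K − S): max(-13, 0) = 0, max(-2.5, 0) = 0, max(4.938, 0) = 4.938
Node u (S = 30): continuation = e^(−0.12)·[0.7928·0.0000 + 0.2072·0.0000] = 0.0000; exercise value = 0.0000 ≤ continuation, so V_u = 0.0000
Node d (S = 21.25): continuation = e^(−0.12)·[0.7928·0.0000 + 0.2072·4.9375] = 0.9072; exercise value = 1.7500 > continuation, so V_d = 1.7500 (exercise)
Node 0 (S = 25): continuation = e^(−0.12)·[0.7928·0.0000 + 0.2072·1.7500] = 0.3215; exercise value = 0.0000 ≤ continuation, so V_0 = 0.3215

0.32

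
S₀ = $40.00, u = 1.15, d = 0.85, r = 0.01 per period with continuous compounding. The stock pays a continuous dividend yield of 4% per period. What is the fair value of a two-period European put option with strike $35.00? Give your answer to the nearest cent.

$2.14

Per-period risk-free factor R = e^0.01 = 1.0101; dividend-adjusted growth = e^(0.01−0.04) = 0.9704.
Risk-neutral probability p = (0.9704 − 0.85)/(1.15 − 0.85) = 0.1204/0.3000 = 0.4015
Terminal stock prices: S_uu = 52.9, S_ud = 39.1, S_dd = 28.9
Terminal payoffs (K − S): max(-17.9, 0) = 0, max(-4.1, 0) = 0, max(6.1, 0) = 6.1
Node u (S = 46): V_u = e^(−0.01)·[0.4015·0.0000 + 0.5985·0.0000] = 0.0000
Node d (S = 34): V_d = e^(−0.01)·[0.4015·0.0000 + 0.5985·6.1000] = 3.6146
Node 0 (S = 40): V_0 = e^(−0.01)·[0.4015·0.0000 + 0.5985·3.6146] = 2.1419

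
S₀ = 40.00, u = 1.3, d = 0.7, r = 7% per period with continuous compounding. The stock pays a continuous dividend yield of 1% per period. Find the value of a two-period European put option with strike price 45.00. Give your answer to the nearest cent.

7.06

Per-period risk-free factor R = e^0.07 = 1.0725; dividend-adjusted growth = e^(0.07−0.01) = 1.0618.
Risk-neutral probability p = (1.0618 − 0.7)/(1.3 − 0.7) = 0.3618/0.6000 = 0.6031
Terminal stock prices: S_uu = 67.6, S_ud = 36.4, S_dd = 19.6
Terminal payoffs (K − S): max(-22.6, 0) = 0, max(8.6, 0) = 8.6, max(25.4, 0) = 25.4
Node u (S = 52): V_u = e^(−0.07)·[0.6031·0.0000 + 0.3969·8.6000] = 3.1829
Node d (S = 28): V_d = e^(−0.07)·[0.6031·8.6000 + 0.3969·25.4000] = 14.2363
Node 0 (S = 40): V_0 = e^(−0.07)·[0.6031·3.1829 + 0.3969·14.2363] = 7.0586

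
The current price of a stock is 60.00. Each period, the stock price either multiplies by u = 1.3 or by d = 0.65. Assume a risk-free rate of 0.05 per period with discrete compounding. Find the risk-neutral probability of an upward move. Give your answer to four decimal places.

p = 0.6154

Risk-neutral probability p = (1 + 0.05 − 0.65)/(1.3 − 0.65) = 0.4000/0.6500 = 0.6154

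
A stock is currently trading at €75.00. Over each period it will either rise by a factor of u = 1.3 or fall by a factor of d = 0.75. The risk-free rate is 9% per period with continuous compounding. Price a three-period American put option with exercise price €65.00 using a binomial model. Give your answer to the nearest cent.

€4.03

Risk-neutral probability p = (e^0.09 − 0.75)/(1.3 − 0.75) = 0.3442/0.5500 = 0.6258
Terminal stock prices: S_uuu = 164.8, S_uud = 95.06, S_udd = 54.84, S_ddd = 31.64
Terminal payoffs (K − S): max(-99.78, 0) = 0, max(-30.06, 0) = 0, max(10.16, 0) = 10.16, max(33.36, 0) = 33.36
Node uu (S = 126.8): continuation = e^(−0.09)·[0.6258·0.0000 + 0.3742·0.0000] = 0.0000; exercise value = 0.0000 ≤ continuation, so V_uu = 0.0000
Node ud (S = 73.12): continuation = e^(−0.09)·[0.6258·0.0000 + 0.3742·10.1562] = 3.4736; exercise value = 0.0000 ≤ continuation, so V_ud = 3.4736
Node dd (S = 42.19): continuation = e^(−0.09)·[0.6258·10.1562 + 0.3742·33.3594] = 17.2180; exercise value = 22.8125 > continuation, so V_dd = 22.8125 (exercise)
Node u (S = 97.5): continuation = e^(−0.09)·[0.6258·0.0000 + 0.3742·3.4736] = 1.1880; exercise value = 0.0000 ≤ continuation, so V_u = 1.1880
Node d (S = 56.25): continuation = e^(−0.09)·[0.6258·3.4736 + 0.3742·22.8125] = 9.7889; exercise value = 8.7500 ≤ continuation, so V_d = 9.7889
Node 0 (S = 75): continuation = e^(−0.09)·[0.6258·1.1880 + 0.3742·9.7889] = 4.0275; exercise value = 0.0000 ≤ continuation, so V_0 = 4.0275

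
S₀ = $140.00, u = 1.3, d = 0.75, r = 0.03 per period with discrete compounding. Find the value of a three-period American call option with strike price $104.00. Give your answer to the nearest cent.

Risk-neutral probability p = (1 + 0.03 − 0.75)/(1.3 − 0.75) = 0.2800/0.5500 = 0.5091
Terminal stock prices: S_uuu = 307.6, S_uud = 177.5, S_udd = 102.4, S_ddd = 59.06
Terminal payoffs (S − K): max(203.6, 0) = 203.6, max(73.45, 0) = 73.45, max(-1.625, 0) = 0, max(-44.94, 0) = 0
Node uu (S = 236.6): continuation = 1/1.03·[0.5091·203.5800 + 0.4909·73.4500] = 135.6291; exercise value = 132.6000 ≤ continuation, so V_uu = 135.6291
Node ud (S = 136.5): continuation = 1/1.03·[0.5091·73.4500 + 0.4909·0.0000] = 36.3036; exercise value = 32.5000 ≤ continuation, so V_ud = 36.3036
Node dd (S = 78.75): continuation = 1/1.03·[0.5091·0.0000 + 0.4909·0.0000] = 0.0000; exercise value = 0.0000 ≤ continuation, so V_dd = 0.0000
Node u (S = 182): continuation = 1/1.03·[0.5091·135.6291 + 0.4909·36.3036] = 84.3392; exercise value = 78.0000 ≤ continuation, so V_u = 84.3392
Node d (S = 105): continuation = 1/1.03·[0.5091·36.3036 + 0.4909·0.0000] = 17.9435; exercise value = 1.0000 ≤ continuation, so V_d = 17.9435
Node 0 (S = 140): continuation = 1/1.03·[0.5091·84.3392 + 0.4909·17.9435] = 50.2378; exercise value = 36.0000 ≤ continuation, so V_0 = 50.2378

$50.24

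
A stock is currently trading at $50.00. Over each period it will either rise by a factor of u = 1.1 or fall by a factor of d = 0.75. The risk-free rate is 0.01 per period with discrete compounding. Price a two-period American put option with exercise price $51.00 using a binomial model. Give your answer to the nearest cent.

$5.26

Risk-neutral probability p = (1 + 0.01 − 0.75)/(1.1 − 0.75) = 0.2600/0.3500 = 0.7429
Terminal stock prices: S_uu = 60.5, S_ud = 41.25, S_dd = 28.12
Terminal payoffs (K − S): max(-9.5, 0) = 0, max(9.75, 0) = 9.75, max(22.88, 0) = 22.88
Node u (S = 55): continuation = 1/1.01·[0.7429·0.0000 + 0.2571·9.7500] = 2.4823; exercise value = 0.0000 ≤ continuation, so V_u = 2.4823
Node d (S = 37.5): continuation = 1/1.01·[0.7429·9.7500 + 0.2571·22.8750] = 12.9950; exercise value = 13.5000 > continuation, so V_d = 13.5000 (exercise)
Node 0 (S = 50): continuation = 1/1.01·[0.7429·2.4823 + 0.2571·13.5000] = 5.2628; exercise value = 1.0000 ≤ continuation, so V_0 = 5.2628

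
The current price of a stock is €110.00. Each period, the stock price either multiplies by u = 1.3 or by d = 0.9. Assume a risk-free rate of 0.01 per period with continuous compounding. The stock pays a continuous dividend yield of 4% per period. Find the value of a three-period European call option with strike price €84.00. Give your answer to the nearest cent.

€18.11

Per-period risk-free factor R = e^0.01 = 1.0101; dividend-adjusted growth = e^(0.01−0.04) = 0.9704.
Risk-neutral probability p = (0.9704 − 0.9)/(1.3 − 0.9) = 0.0704/0.4000 = 0.1761
Terminal stock prices: S_uuu = 241.7, S_uud = 167.3, S_udd = 115.8, S_ddd = 80.19
Terminal payoffs (S − K): max(157.7, 0) = 157.7, max(83.31, 0) = 83.31, max(31.83, 0) = 31.83, max(-3.81, 0) = 0
Node uu (S = 185.9): V_uu = e^(−0.01)·[0.1761·157.6700 + 0.8239·83.3100] = 95.4466
Node ud (S = 128.7): V_ud = e^(−0.01)·[0.1761·83.3100 + 0.8239·31.8300] = 40.4894
Node dd (S = 89.1): V_dd = e^(−0.01)·[0.1761·31.8300 + 0.8239·0.0000] = 5.5499
Node u (S = 143): V_u = e^(−0.01)·[0.1761·95.4466 + 0.8239·40.4894] = 49.6689
Node d (S = 99): V_d = e^(−0.01)·[0.1761·40.4894 + 0.8239·5.5499] = 11.5868
Node 0 (S = 110): V_0 = e^(−0.01)·[0.1761·49.6689 + 0.8239·11.5868] = 18.1116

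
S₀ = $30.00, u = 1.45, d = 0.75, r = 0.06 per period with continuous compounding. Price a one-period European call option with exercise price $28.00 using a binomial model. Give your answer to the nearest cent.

Risk-neutral probability p = (e^0.06 − 0.75)/(1.45 − 0.75) = 0.3118/0.7000 = 0.4455
Terminal stock prices: S_u = 43.5, S_d = 22.5
Terminal payoffs (S − K): max(15.5, 0) = 15.5, max(-5.5, 0) = 0
Node 0 (S = 30): V_0 = e^(−0.06)·[0.4455·15.5000 + 0.5545·0.0000] = 6.5028

$6.50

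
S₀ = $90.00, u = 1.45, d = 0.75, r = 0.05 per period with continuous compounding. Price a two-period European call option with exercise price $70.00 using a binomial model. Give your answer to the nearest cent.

$32.35

Risk-neutral probability p = (e^0.05 − 0.75)/(1.45 − 0.75) = 0.3013/0.7000 = 0.4304
Terminal stock prices: S_uu = 189.2, S_ud = 97.88, S_dd = 50.62
Terminal payoffs (S − K): max(119.2, 0) = 119.2, max(27.88, 0) = 27.88, max(-19.38, 0) = 0
Node u (S = 130.5): V_u = e^(−0.05)·[0.4304·119.2250 + 0.5696·27.8750] = 63.9139
Node d (S = 67.5): V_d = e^(−0.05)·[0.4304·27.8750 + 0.5696·0.0000] = 11.4119
Node 0 (S = 90): V_0 = e^(−0.05)·[0.4304·63.9139 + 0.5696·11.4119] = 32.3495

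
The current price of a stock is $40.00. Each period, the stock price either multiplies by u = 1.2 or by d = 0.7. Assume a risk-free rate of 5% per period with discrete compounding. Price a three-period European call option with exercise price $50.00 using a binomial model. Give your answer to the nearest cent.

Risk-neutral probability p = (1 + 0.05 − 0.7)/(1.2 − 0.7) = 0.3500/0.5000 = 0.7000
Terminal stock prices: S_uuu = 69.12, S_uud = 40.32, S_udd = 23.52, S_ddd = 13.72
Terminal payoffs (S − K): max(19.12, 0) = 19.12, max(-9.68, 0) = 0, max(-26.48, 0) = 0, max(-36.28, 0) = 0
Node uu (S = 57.6): V_uu = 1/1.05·[0.7000·19.1200 + 0.3000·0.0000] = 12.7467
Node ud (S = 33.6): V_ud = 1/1.05·[0.7000·0.0000 + 0.3000·0.0000] = 0.0000
Node dd (S = 19.6): V_dd = 1/1.05·[0.7000·0.0000 + 0.3000·0.0000] = 0.0000
Node u (S = 48): V_u = 1/1.05·[0.7000·12.7467 + 0.3000·0.0000] = 8.4978
Node d (S = 28): V_d = 1/1.05·[0.7000·0.0000 + 0.3000·0.0000] = 0.0000
Node 0 (S = 40): V_0 = 1/1.05·[0.7000·8.4978 + 0.3000·0.0000] = 5.6652

$5.67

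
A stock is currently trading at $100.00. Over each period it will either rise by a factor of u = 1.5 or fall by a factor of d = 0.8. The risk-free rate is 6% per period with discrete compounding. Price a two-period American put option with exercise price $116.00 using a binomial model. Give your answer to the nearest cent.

Risk-neutral probability p = (1 + 0.06 − 0.8)/(1.5 − 0.8) = 0.2600/0.7000 = 0.3714
Terminal stock prices: S_uu = 225, S_ud = 120, S_dd = 64
Terminal payoffs (K − S): max(-109, 0) = 0, max(-4, 0) = 0, max(52, 0) = 52
Node u (S = 150): continuation = 1/1.06·[0.3714·0.0000 + 0.6286·0.0000] = 0.0000; exercise value = 0.0000 ≤ continuation, so V_u = 0.0000
Node d (S = 80): continuation = 1/1.06·[0.3714·0.0000 + 0.6286·52.0000] = 30.8356; exercise value = 36.0000 > continuation, so V_d = 36.0000 (exercise)
Node 0 (S = 100): continuation = 1/1.06·[0.3714·0.0000 + 0.6286·36.0000] = 21.3477; exercise value = 16.0000 ≤ continuation, so V_0 = 21.3477

$21.35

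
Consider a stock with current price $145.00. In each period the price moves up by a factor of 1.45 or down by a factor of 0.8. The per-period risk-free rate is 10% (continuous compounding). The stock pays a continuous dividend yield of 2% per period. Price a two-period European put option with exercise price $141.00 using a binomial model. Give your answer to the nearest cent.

$12.56

Per-period risk-free factor R = e^0.1 = 1.1052; dividend-adjusted growth = e^(0.1−0.02) = 1.0833.
Risk-neutral probability p = (1.0833 − 0.8)/(1.45 − 0.8) = 0.2833/0.6500 = 0.4358
Terminal stock prices: S_uu = 304.9, S_ud = 168.2, S_dd = 92.8
Terminal payoffs (K − S): max(-163.9, 0) = 0, max(-27.2, 0) = 0, max(48.2, 0) = 48.2
Node u (S = 210.2): V_u = e^(−0.1)·[0.4358·0.0000 + 0.5642·0.0000] = 0.0000
Node d (S = 116): V_d = e^(−0.1)·[0.4358·0.0000 + 0.5642·48.2000] = 24.6054
Node 0 (S = 145): V_0 = e^(−0.1)·[0.4358·0.0000 + 0.5642·24.6054] = 12.5607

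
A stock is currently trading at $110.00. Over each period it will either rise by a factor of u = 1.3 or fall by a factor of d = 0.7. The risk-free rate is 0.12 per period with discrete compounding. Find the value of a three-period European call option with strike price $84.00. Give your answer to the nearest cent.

Risk-neutral probability p = (1 + 0.12 − 0.7)/(1.3 − 0.7) = 0.4200/0.6000 = 0.7000
Terminal stock prices: S_uuu = 241.7, S_uud = 130.1, S_udd = 70.07, S_ddd = 37.73
Terminal payoffs (S − K): max(157.7, 0) = 157.7, max(46.13, 0) = 46.13, max(-13.93, 0) = 0, max(-46.27, 0) = 0
Node uu (S = 185.9): V_uu = 1/1.12·[0.7000·157.6700 + 0.3000·46.1300] = 110.9000
Node ud (S = 100.1): V_ud = 1/1.12·[0.7000·46.1300 + 0.3000·0.0000] = 28.8313
Node dd (S = 53.9): V_dd = 1/1.12·[0.7000·0.0000 + 0.3000·0.0000] = 0.0000
Node u (S = 143): V_u = 1/1.12·[0.7000·110.9000 + 0.3000·28.8313] = 77.0352
Node d (S = 77): V_d = 1/1.12·[0.7000·28.8313 + 0.3000·0.0000] = 18.0195
Node 0 (S = 110): V_0 = 1/1.12·[0.7000·77.0352 + 0.3000·18.0195] = 52.9736

$52.97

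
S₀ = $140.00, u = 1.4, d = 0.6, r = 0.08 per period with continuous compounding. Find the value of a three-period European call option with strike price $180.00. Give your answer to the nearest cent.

$35.41

Risk-neutral probability p = (e^0.08 − 0.6)/(1.4 − 0.6) = 0.4833/0.8000 = 0.6041
Terminal stock prices: S_uuu = 384.2, S_uud = 164.6, S_udd = 70.56, S_ddd = 30.24
Terminal payoffs (S − K): max(204.2, 0) = 204.2, max(-15.36, 0) = 0, max(-109.4, 0) = 0, max(-149.8, 0) = 0
Node uu (S = 274.4): V_uu = e^(−0.08)·[0.6041·204.1600 + 0.3959·0.0000] = 113.8524
Node ud (S = 117.6): V_ud = e^(−0.08)·[0.6041·0.0000 + 0.3959·0.0000] = 0.0000
Node dd (S = 50.4): V_dd = e^(−0.08)·[0.6041·0.0000 + 0.3959·0.0000] = 0.0000
Node u (S = 196): V_u = e^(−0.08)·[0.6041·113.8524 + 0.3959·0.0000] = 63.4913
Node d (S = 84): V_d = e^(−0.08)·[0.6041·0.0000 + 0.3959·0.0000] = 0.0000
Node 0 (S = 140): V_0 = e^(−0.08)·[0.6041·63.4913 + 0.3959·0.0000] = 35.4067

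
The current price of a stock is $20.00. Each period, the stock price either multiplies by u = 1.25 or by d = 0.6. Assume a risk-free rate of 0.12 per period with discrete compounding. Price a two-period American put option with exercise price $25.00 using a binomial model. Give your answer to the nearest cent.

Risk-neutral probability p = (1 + 0.12 − 0.6)/(1.25 − 0.6) = 0.5200/0.6500 = 0.8000
Terminal stock prices: S_uu = 31.25, S_ud = 15, S_dd = 7.2
Terminal payoffs (K − S): max(-6.25, 0) = 0, max(10, 0) = 10, max(17.8, 0) = 17.8
Node u (S = 25): continuation = 1/1.12·[0.8000·0.0000 + 0.2000·10.0000] = 1.7857; exercise value = 0.0000 ≤ continuation, so V_u = 1.7857
Node d (S = 12): continuation = 1/1.12·[0.8000·10.0000 + 0.2000·17.8000] = 10.3214; exercise value = 13.0000 > continuation, so V_d = 13.0000 (exercise)
Node 0 (S = 20): continuation = 1/1.12·[0.8000·1.7857 + 0.2000·13.0000] = 3.5969; exercise value = 5.0000 > continuation, so V_0 = 5.0000 (exercise)

$5.00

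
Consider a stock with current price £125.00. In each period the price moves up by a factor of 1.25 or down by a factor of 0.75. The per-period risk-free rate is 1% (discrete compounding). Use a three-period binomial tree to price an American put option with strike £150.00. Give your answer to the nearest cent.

£35.20

Risk-neutral probability p = (1 + 0.01 − 0.75)/(1.25 − 0.75) = 0.2600/0.5000 = 0.5200
Terminal stock prices: S_uuu = 244.1, S_uud = 146.5, S_udd = 87.89, S_ddd = 52.73
Terminal payoffs (K − S): max(-94.14, 0) = 0, max(3.516, 0) = 3.516, max(62.11, 0) = 62.11, max(97.27, 0) = 97.27
Node uu (S = 195.3): continuation = 1/1.01·[0.5200·0.0000 + 0.4800·3.5156] = 1.6708; exercise value = 0.0000 ≤ continuation, so V_uu = 1.6708
Node ud (S = 117.2): continuation = 1/1.01·[0.5200·3.5156 + 0.4800·62.1094] = 31.3274; exercise value = 32.8125 > continuation, so V_ud = 32.8125 (exercise)
Node dd (S = 70.31): continuation = 1/1.01·[0.5200·62.1094 + 0.4800·97.2656] = 78.2024; exercise value = 79.6875 > continuation, so V_dd = 79.6875 (exercise)
Node u (S = 156.2): continuation = 1/1.01·[0.5200·1.6708 + 0.4800·32.8125] = 16.4543; exercise value = 0.0000 ≤ continuation, so V_u = 16.4543
Node d (S = 93.75): continuation = 1/1.01·[0.5200·32.8125 + 0.4800·79.6875] = 54.7649; exercise value = 56.2500 > continuation, so V_d = 56.2500 (exercise)
Node 0 (S = 125): continuation = 1/1.01·[0.5200·16.4543 + 0.4800·56.2500] = 35.2042; exercise value = 25.0000 ≤ continuation, so V_0 = 35.2042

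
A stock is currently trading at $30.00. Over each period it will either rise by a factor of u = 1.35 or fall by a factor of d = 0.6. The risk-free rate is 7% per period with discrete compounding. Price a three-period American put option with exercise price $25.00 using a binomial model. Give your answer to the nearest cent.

Risk-neutral probability p = (1 + 0.07 − 0.6)/(1.35 − 0.6) = 0.4700/0.7500 = 0.6267
Terminal stock prices: S_uuu = 73.81, S_uud = 32.8, S_udd = 14.58, S_ddd = 6.48
Terminal payoffs (K − S): max(-48.81, 0) = 0, max(-7.805, 0) = 0, max(10.42, 0) = 10.42, max(18.52, 0) = 18.52
Node uu (S = 54.68): continuation = 1/1.07·[0.6267·0.0000 + 0.3733·0.0000] = 0.0000; exercise value = 0.0000 ≤ continuation, so V_uu = 0.0000
Node ud (S = 24.3): continuation = 1/1.07·[0.6267·0.0000 + 0.3733·10.4200] = 3.6356; exercise value = 0.7000 ≤ continuation, so V_ud = 3.6356
Node dd (S = 10.8): continuation = 1/1.07·[0.6267·10.4200 + 0.3733·18.5200] = 12.5645; exercise value = 14.2000 > continuation, so V_dd = 14.2000 (exercise)
Node u (S = 40.5): continuation = 1/1.07·[0.6267·0.0000 + 0.3733·3.6356] = 1.2685; exercise value = 0.0000 ≤ continuation, so V_u = 1.2685
Node d (S = 18): continuation = 1/1.07·[0.6267·3.6356 + 0.3733·14.2000] = 7.0838; exercise value = 7.0000 ≤ continuation, so V_d = 7.0838
Node 0 (S = 30): continuation = 1/1.07·[0.6267·1.2685 + 0.3733·7.0838] = 3.2145; exercise value = 0.0000 ≤ continuation, so V_0 = 3.2145

$3.21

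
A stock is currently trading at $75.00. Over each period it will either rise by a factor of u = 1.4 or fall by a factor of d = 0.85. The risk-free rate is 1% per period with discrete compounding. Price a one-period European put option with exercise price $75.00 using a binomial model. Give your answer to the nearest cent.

$7.90

Risk-neutral probability p = (1 + 0.01 − 0.85)/(1.4 − 0.85) = 0.1600/0.5500 = 0.2909
Terminal stock prices: S_u = 105, S_d = 63.75
Terminal payoffs (K − S): max(-30, 0) = 0, max(11.25, 0) = 11.25
Node 0 (S = 75): V_0 = 1/1.01·[0.2909·0.0000 + 0.7091·11.2500] = 7.8983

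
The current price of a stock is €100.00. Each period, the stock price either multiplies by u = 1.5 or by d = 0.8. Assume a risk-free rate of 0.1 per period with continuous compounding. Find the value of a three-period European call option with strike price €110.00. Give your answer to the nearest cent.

€30.64

Risk-neutral probability p = (e^0.1 − 0.8)/(1.5 − 0.8) = 0.3052/0.7000 = 0.4360
Terminal stock prices: S_uuu = 337.5, S_uud = 180, S_udd = 96, S_ddd = 51.2
Terminal payoffs (S − K): max(227.5, 0) = 227.5, max(70, 0) = 70, max(-14, 0) = 0, max(-58.8, 0) = 0
Node uu (S = 225): V_uu = e^(−0.1)·[0.4360·227.5000 + 0.5640·70.0000] = 125.4679
Node ud (S = 120): V_ud = e^(−0.1)·[0.4360·70.0000 + 0.5640·0.0000] = 27.6130
Node dd (S = 64): V_dd = e^(−0.1)·[0.4360·0.0000 + 0.5640·0.0000] = 0.0000
Node u (S = 150): V_u = e^(−0.1)·[0.4360·125.4679 + 0.5640·27.6130] = 63.5862
Node d (S = 80): V_d = e^(−0.1)·[0.4360·27.6130 + 0.5640·0.0000] = 10.8925
Node 0 (S = 100): V_0 = e^(−0.1)·[0.4360·63.5862 + 0.5640·10.8925] = 30.6421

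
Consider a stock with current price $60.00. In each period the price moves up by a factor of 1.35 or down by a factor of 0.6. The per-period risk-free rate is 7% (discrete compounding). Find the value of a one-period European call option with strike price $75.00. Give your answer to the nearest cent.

$3.51

Risk-neutral probability p = (1 + 0.07 − 0.6)/(1.35 − 0.6) = 0.4700/0.7500 = 0.6267
Terminal stock prices: S_u = 81, S_d = 36
Terminal payoffs (S − K): max(6, 0) = 6, max(-39, 0) = 0
Node 0 (S = 60): V_0 = 1/1.07·[0.6267·6.0000 + 0.3733·0.0000] = 3.5140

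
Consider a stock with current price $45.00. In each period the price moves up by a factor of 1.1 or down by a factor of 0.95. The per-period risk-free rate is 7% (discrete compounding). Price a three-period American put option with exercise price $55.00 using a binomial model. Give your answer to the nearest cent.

Risk-neutral probability p = (1 + 0.07 − 0.95)/(1.1 − 0.95) = 0.1200/0.1500 = 0.8000
Terminal stock prices: S_uuu = 59.9, S_uud = 51.73, S_udd = 44.67, S_ddd = 38.58
Terminal payoffs (K − S): max(-4.895, 0) = 0, max(3.272, 0) = 3.272, max(10.33, 0) = 10.33, max(16.42, 0) = 16.42
Node uu (S = 54.45): continuation = 1/1.07·[0.8000·0.0000 + 0.2000·3.2725] = 0.6117; exercise value = 0.5500 ≤ continuation, so V_uu = 0.6117
Node ud (S = 47.03): continuation = 1/1.07·[0.8000·3.2725 + 0.2000·10.3262] = 4.3769; exercise value = 7.9750 > continuation, so V_ud = 7.9750 (exercise)
Node dd (S = 40.61): continuation = 1/1.07·[0.8000·10.3262 + 0.2000·16.4181] = 10.7894; exercise value = 14.3875 > continuation, so V_dd = 14.3875 (exercise)
Node u (S = 49.5): continuation = 1/1.07·[0.8000·0.6117 + 0.2000·7.9750] = 1.9480; exercise value = 5.5000 > continuation, so V_u = 5.5000 (exercise)
Node d (S = 42.75): continuation = 1/1.07·[0.8000·7.9750 + 0.2000·14.3875] = 8.6519; exercise value = 12.2500 > continuation, so V_d = 12.2500 (exercise)
Node 0 (S = 45): continuation = 1/1.07·[0.8000·5.5000 + 0.2000·12.2500] = 6.4019; exercise value = 10.0000 > continuation, so V_0 = 10.0000 (exercise)

$10.00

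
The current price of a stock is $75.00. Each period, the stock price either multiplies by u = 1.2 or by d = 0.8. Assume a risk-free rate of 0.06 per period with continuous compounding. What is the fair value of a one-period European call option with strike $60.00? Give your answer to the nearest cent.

Risk-neutral probability p = (e^0.06 − 0.8)/(1.2 − 0.8) = 0.2618/0.4000 = 0.6546
Terminal stock prices: S_u = 90, S_d = 60
Terminal payoffs (S − K): max(30, 0) = 30, max(0, 0) = 0
Node 0 (S = 75): V_0 = e^(−0.06)·[0.6546·30.0000 + 0.3454·0.0000] = 18.4941

$18.49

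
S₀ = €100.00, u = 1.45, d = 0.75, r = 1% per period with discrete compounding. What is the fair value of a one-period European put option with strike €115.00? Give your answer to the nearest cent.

€24.89

Risk-neutral probability p = (1 + 0.01 − 0.75)/(1.45 − 0.75) = 0.2600/0.7000 = 0.3714
Terminal stock prices: S_u = 145, S_d = 75
Terminal payoffs (K − S): max(-30, 0) = 0, max(40, 0) = 40
Node 0 (S = 100): V_0 = 1/1.01·[0.3714·0.0000 + 0.6286·40.0000] = 24.8939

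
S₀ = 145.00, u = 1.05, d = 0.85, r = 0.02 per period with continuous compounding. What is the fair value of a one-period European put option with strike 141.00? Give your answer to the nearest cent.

2.59

Risk-neutral probability p = (e^0.02 − 0.85)/(1.05 − 0.85) = 0.1702/0.2000 = 0.8510
Terminal stock prices: S_u = 152.2, S_d = 123.2
Terminal payoffs (K − S): max(-11.25, 0) = 0, max(17.75, 0) = 17.75
Node 0 (S = 145): V_0 = e^(−0.02)·[0.8510·0.0000 + 0.1490·17.7500] = 2.5923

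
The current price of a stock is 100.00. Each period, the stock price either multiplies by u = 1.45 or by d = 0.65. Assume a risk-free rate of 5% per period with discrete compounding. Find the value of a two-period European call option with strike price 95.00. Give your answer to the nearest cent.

Risk-neutral probability p = (1 + 0.05 − 0.65)/(1.45 − 0.65) = 0.4000/0.8000 = 0.5000
Terminal stock prices: S_uu = 210.2, S_ud = 94.25, S_dd = 42.25
Terminal payoffs (S − K): max(115.2, 0) = 115.2, max(-0.75, 0) = 0, max(-52.75, 0) = 0
Node u (S = 145): V_u = 1/1.05·[0.5000·115.2500 + 0.5000·0.0000] = 54.8810
Node d (S = 65): V_d = 1/1.05·[0.5000·0.0000 + 0.5000·0.0000] = 0.0000
Node 0 (S = 100): V_0 = 1/1.05·[0.5000·54.8810 + 0.5000·0.0000] = 26.1338

26.13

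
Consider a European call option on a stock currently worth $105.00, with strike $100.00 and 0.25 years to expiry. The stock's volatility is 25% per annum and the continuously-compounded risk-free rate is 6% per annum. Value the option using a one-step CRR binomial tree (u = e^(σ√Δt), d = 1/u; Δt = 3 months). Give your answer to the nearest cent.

CRR parameters: u = e^(σ√Δt) = e^(0.25·√0.25) = 1.1331, d = 1/u = 0.8825
Per-period rate: rΔt = 0.06·0.25 = 0.015, so R = e^0.015 = 1.0151
Risk-neutral probability p = (e^0.015 − 0.8825)/(1.1331 − 0.8825) = 0.1326/0.2507 = 0.5291
Terminal stock prices: S_u = 119, S_d = 92.66
Terminal payoffs (S − K): max(18.98, 0) = 18.98, max(-7.338, 0) = 0
Node 0 (S = 105): V_0 = e^(−0.015)·[0.5291·18.9806 + 0.4709·0.0000] = 9.8928

$9.89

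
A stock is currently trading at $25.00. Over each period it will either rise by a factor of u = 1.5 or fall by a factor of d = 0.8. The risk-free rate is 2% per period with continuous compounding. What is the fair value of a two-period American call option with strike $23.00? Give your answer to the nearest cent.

Risk-neutral probability p = (e^0.02 − 0.8)/(1.5 − 0.8) = 0.2202/0.7000 = 0.3146
Terminal stock prices: S_uu = 56.25, S_ud = 30, S_dd = 16
Terminal payoffs (S − K): max(33.25, 0) = 33.25, max(7, 0) = 7, max(-7, 0) = 0
Node u (S = 37.5): continuation = e^(−0.02)·[0.3146·33.2500 + 0.6854·7.0000] = 14.9554; exercise value = 14.5000 ≤ continuation, so V_u = 14.9554
Node d (S = 20): continuation = e^(−0.02)·[0.3146·7.0000 + 0.6854·0.0000] = 2.1584; exercise value = 0.0000 ≤ continuation, so V_d = 2.1584
Node 0 (S = 25): continuation = e^(−0.02)·[0.3146·14.9554 + 0.6854·2.1584] = 6.0616; exercise value = 2.0000 ≤ continuation, so V_0 = 6.0616

$6.06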